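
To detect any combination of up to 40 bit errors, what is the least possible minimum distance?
Detecting e errors requires d_min ≥ e + 1 = 40 + 1 = 41.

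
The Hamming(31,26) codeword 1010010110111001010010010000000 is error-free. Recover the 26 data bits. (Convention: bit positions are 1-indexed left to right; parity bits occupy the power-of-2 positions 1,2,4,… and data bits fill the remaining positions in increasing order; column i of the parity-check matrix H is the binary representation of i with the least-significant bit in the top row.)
Parity bits occupy power-of-2 positions; data bits are at positions {3,5,6,7,9,10,11,12,13,14,15,17,18,19,20,21,22,23,24,25,26,27,28,29,30,31} (1-indexed).
Extract: c[3]=1 c[5]=0 c[6]=1 c[7]=0 c[9]=1 c[10]=0 c[11]=1 c[12]=1 c[13]=1 c[14]=0 c[15]=0 c[17]=0 c[18]=1 c[19]=0 c[20]=0 c[21]=1 c[22]=0 c[23]=0 c[24]=1 c[25]=0 c[26]=0 c[27]=0 c[28]=0 c[29]=0 c[30]=0 c[31]=0
Data = 10101011100010010010000000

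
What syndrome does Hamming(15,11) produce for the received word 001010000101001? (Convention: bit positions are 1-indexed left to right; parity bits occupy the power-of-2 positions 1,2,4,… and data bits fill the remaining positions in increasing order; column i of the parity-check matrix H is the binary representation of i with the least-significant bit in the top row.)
Syndrome s = H · r^T (mod 2), r = 001010000101001:
  s[0] = (101010101010101)·(001010000101001) mod 2 = 0+0+1+0+1+0+0+0+0+0+0+0+0+0+1 mod 2 = 1
  s[1] = (011001100110011)·(001010000101001) mod 2 = 0+0+1+0+0+0+0+0+0+1+0+0+0+0+1 mod 2 = 1
  s[2] = (000111100001111)·(001010000101001) mod 2 = 0+0+0+0+1+0+0+0+0+0+0+1+0+0+1 mod 2 = 1
  s[3] = (000000011111111)·(001010000101001) mod 2 = 0+0+0+0+0+0+0+0+0+1+0+1+0+0+1 mod 2 = 1
Syndrome = 1111
Non-zero syndrome: error at position 15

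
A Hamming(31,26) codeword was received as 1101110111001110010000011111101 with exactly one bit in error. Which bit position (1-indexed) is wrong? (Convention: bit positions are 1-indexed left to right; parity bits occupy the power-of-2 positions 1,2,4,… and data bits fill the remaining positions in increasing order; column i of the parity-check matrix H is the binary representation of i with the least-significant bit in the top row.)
Syndrome s = H · r^T (mod 2), r = 1101110111001110010000011111101:
  s[0] = (1010101010101010101010101010101)·(1101110111001110010000011111101) mod 2 = 1+0+0+0+1+0+0+0+1+0+0+0+1+0+1+0+0+0+0+0+0+0+0+0+1+0+1+0+1+0+1 mod 2 = 1
  s[1] = (0110011001100110011001100110011)·(1101110111001110010000011111101) mod 2 = 0+1+0+0+0+1+0+0+0+1+0+0+0+1+1+0+0+1+0+0+0+0+0+0+0+1+1+0+0+0+1 mod 2 = 1
  s[2] = (0001111000011110000111100001111)·(1101110111001110010000011111101) mod 2 = 0+0+0+1+1+1+0+0+0+0+0+0+1+1+1+0+0+0+0+0+0+0+0+0+0+0+0+1+1+0+1 mod 2 = 1
  s[3] = (0000000111111110000000011111111)·(1101110111001110010000011111101) mod 2 = 0+0+0+0+0+0+0+1+1+1+0+0+1+1+1+0+0+0+0+0+0+0+0+1+1+1+1+1+1+0+1 mod 2 = 1
  s[4] = (0000000000000001111111111111111)·(1101110111001110010000011111101) mod 2 = 0+0+0+0+0+0+0+0+0+0+0+0+0+0+0+0+0+1+0+0+0+0+0+1+1+1+1+1+1+0+1 mod 2 = 0
Syndrome = 11110
Column i of H is the binary representation of i, so the syndrome is the binary index of the flipped bit.
Read s = 11110 with s[0] as LSB: 1·2^0 + 1·2^1 + 1·2^2 + 1·2^3 + 0·2^4 = 15.
Error is at bit position 15.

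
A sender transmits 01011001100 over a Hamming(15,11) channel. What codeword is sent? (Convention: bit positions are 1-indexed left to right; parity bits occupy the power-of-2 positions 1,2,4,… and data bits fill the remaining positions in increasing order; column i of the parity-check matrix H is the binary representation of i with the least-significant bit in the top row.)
Codeword c = d · G (mod 2), d = 01011001100:
  c[0] = d·G[:,0] = (01011001100)·(11011010101) mod 2 = 0+1+0+1+1+0+0+0+1+0+0 mod 2 = 0
  c[1] = d·G[:,1] = (01011001100)·(10110110011) mod 2 = 0+0+0+1+0+0+0+0+0+0+0 mod 2 = 1
  c[2] = d·G[:,2] = (01011001100)·(10000000000) mod 2 = 0+0+0+0+0+0+0+0+0+0+0 mod 2 = 0
  c[3] = d·G[:,3] = (01011001100)·(01110001111) mod 2 = 0+1+0+1+0+0+0+1+1+0+0 mod 2 = 0
  c[4] = d·G[:,4] = (01011001100)·(01000000000) mod 2 = 0+1+0+0+0+0+0+0+0+0+0 mod 2 = 1
  c[5] = d·G[:,5] = (01011001100)·(00100000000) mod 2 = 0+0+0+0+0+0+0+0+0+0+0 mod 2 = 0
  c[6] = d·G[:,6] = (01011001100)·(00010000000) mod 2 = 0+0+0+1+0+0+0+0+0+0+0 mod 2 = 1
  c[7] = d·G[:,7] = (01011001100)·(00001111111) mod 2 = 0+0+0+0+1+0+0+1+1+0+0 mod 2 = 1
  c[8] = d·G[:,8] = (01011001100)·(00001000000) mod 2 = 0+0+0+0+1+0+0+0+0+0+0 mod 2 = 1
  c[9] = d·G[:,9] = (01011001100)·(00000100000) mod 2 = 0+0+0+0+0+0+0+0+0+0+0 mod 2 = 0
  c[10] = d·G[:,10] = (01011001100)·(00000010000) mod 2 = 0+0+0+0+0+0+0+0+0+0+0 mod 2 = 0
  c[11] = d·G[:,11] = (01011001100)·(00000001000) mod 2 = 0+0+0+0+0+0+0+1+0+0+0 mod 2 = 1
  c[12] = d·G[:,12] = (01011001100)·(00000000100) mod 2 = 0+0+0+0+0+0+0+0+1+0+0 mod 2 = 1
  c[13] = d·G[:,13] = (01011001100)·(00000000010) mod 2 = 0+0+0+0+0+0+0+0+0+0+0 mod 2 = 0
  c[14] = d·G[:,14] = (01011001100)·(00000000001) mod 2 = 0+0+0+0+0+0+0+0+0+0+0 mod 2 = 0
Codeword = 010010111001100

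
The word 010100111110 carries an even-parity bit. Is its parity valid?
Sum of all bits: 0+1+0+1+0+0+1+1+1+1+1+0 = 7; 7 mod 2 = 1. Result is 1 → parity error detected.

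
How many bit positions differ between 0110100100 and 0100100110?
XOR = 0010000010, count of 1s = 2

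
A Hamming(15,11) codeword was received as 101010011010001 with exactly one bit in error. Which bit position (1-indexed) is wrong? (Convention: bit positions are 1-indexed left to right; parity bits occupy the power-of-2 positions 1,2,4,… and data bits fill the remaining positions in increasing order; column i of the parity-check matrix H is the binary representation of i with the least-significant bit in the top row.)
Syndrome s = H · r^T (mod 2), r = 101010011010001:
  s[0] = (101010101010101)·(101010011010001) mod 2 = 1+0+1+0+1+0+0+0+1+0+1+0+0+0+1 mod 2 = 0
  s[1] = (011001100110011)·(101010011010001) mod 2 = 0+0+1+0+0+0+0+0+0+0+1+0+0+0+1 mod 2 = 1
  s[2] = (000111100001111)·(101010011010001) mod 2 = 0+0+0+0+1+0+0+0+0+0+0+0+0+0+1 mod 2 = 0
  s[3] = (000000011111111)·(101010011010001) mod 2 = 0+0+0+0+0+0+0+1+1+0+1+0+0+0+1 mod 2 = 0
Syndrome = 0100
Column i of H is the binary representation of i, so the syndrome is the binary index of the flipped bit.
Read s = 0100 with s[0] as LSB: 0·2^0 + 1·2^1 + 0·2^2 + 0·2^3 = 2.
Error is at bit position 2.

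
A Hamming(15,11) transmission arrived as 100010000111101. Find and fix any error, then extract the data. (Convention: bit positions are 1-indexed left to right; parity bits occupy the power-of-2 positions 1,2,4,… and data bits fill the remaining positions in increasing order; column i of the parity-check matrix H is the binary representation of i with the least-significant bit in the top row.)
Syndrome s = H · r^T (mod 2), r = 100010000111101:
  s[0] = (101010101010101)·(100010000111101) mod 2 = 1+0+0+0+1+0+0+0+0+0+1+0+1+0+1 mod 2 = 1
  s[1] = (011001100110011)·(100010000111101) mod 2 = 0+0+0+0+0+0+0+0+0+1+1+0+0+0+1 mod 2 = 1
  s[2] = (000111100001111)·(100010000111101) mod 2 = 0+0+0+0+1+0+0+0+0+0+0+1+1+0+1 mod 2 = 0
  s[3] = (000000011111111)·(100010000111101) mod 2 = 0+0+0+0+0+0+0+0+0+1+1+1+1+0+1 mod 2 = 1
Syndrome = 1101
Column 11 of H equals this syndrome → error at bit 11 (1-indexed).
Flip bit 11: 100010000111101 → 100010000101101
Extract data bits at positions {3,5,6,7,9,10,11,12,13,14,15}: 01000101101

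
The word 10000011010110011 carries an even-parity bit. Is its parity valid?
Sum of all bits: 1+0+0+0+0+0+1+1+0+1+0+1+1+0+0+1+1 = 8; 8 mod 2 = 0. Result is 0 → valid parity.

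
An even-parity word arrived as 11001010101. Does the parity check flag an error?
Sum of received bits: 1+1+0+0+1+0+1+0+1+0+1 = 6; 6 mod 2 = 0. Result is 0 → no error detected.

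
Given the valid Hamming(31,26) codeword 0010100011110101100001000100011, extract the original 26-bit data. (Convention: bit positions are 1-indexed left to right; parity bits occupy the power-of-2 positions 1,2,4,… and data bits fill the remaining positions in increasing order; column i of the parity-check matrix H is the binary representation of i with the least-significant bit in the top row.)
Parity bits occupy power-of-2 positions; data bits are at positions {3,5,6,7,9,10,11,12,13,14,15,17,18,19,20,21,22,23,24,25,26,27,28,29,30,31} (1-indexed).
Extract: c[3]=1 c[5]=1 c[6]=0 c[7]=0 c[9]=1 c[10]=1 c[11]=1 c[12]=1 c[13]=0 c[14]=1 c[15]=0 c[17]=1 c[18]=0 c[19]=0 c[20]=0 c[21]=0 c[22]=1 c[23]=0 c[24]=0 c[25]=0 c[26]=1 c[27]=0 c[28]=0 c[29]=0 c[30]=1 c[31]=1
Data = 11001111010100001000100011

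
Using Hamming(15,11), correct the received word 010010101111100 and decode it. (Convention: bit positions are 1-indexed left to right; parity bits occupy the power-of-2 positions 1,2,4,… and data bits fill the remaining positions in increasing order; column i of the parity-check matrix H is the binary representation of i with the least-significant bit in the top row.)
Syndrome s = H · r^T (mod 2), r = 010010101111100:
  s[0] = (101010101010101)·(010010101111100) mod 2 = 0+0+0+0+1+0+1+0+1+0+1+0+1+0+0 mod 2 = 1
  s[1] = (011001100110011)·(010010101111100) mod 2 = 0+1+0+0+0+0+1+0+0+1+1+0+0+0+0 mod 2 = 0
  s[2] = (000111100001111)·(010010101111100) mod 2 = 0+0+0+0+1+0+1+0+0+0+0+1+1+0+0 mod 2 = 0
  s[3] = (000000011111111)·(010010101111100) mod 2 = 0+0+0+0+0+0+0+0+1+1+1+1+1+0+0 mod 2 = 1
Syndrome = 1001
Column 9 of H equals this syndrome → error at bit 9 (1-indexed).
Flip bit 9: 010010101111100 → 010010100111100
Extract data bits at positions {3,5,6,7,9,10,11,12,13,14,15}: 01010111100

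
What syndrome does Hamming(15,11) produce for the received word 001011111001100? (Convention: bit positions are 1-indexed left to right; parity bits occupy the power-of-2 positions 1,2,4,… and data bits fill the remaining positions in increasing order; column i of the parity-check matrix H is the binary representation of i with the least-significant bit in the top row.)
Syndrome s = H · r^T (mod 2), r = 001011111001100:
  s[0] = (101010101010101)·(001011111001100) mod 2 = 0+0+1+0+1+0+1+0+1+0+0+0+1+0+0 mod 2 = 1
  s[1] = (011001100110011)·(001011111001100) mod 2 = 0+0+1+0+0+1+1+0+0+0+0+0+0+0+0 mod 2 = 1
  s[2] = (000111100001111)·(001011111001100) mod 2 = 0+0+0+0+1+1+1+0+0+0+0+1+1+0+0 mod 2 = 1
  s[3] = (000000011111111)·(001011111001100) mod 2 = 0+0+0+0+0+0+0+1+1+0+0+1+1+0+0 mod 2 = 0
Syndrome = 1110
Non-zero syndrome: error at position 7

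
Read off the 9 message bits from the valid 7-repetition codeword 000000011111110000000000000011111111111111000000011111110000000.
Split into 7-bit blocks: 0000000 1111111 0000000 0000000 1111111 1111111 0000000 1111111 0000000
Data = 010011010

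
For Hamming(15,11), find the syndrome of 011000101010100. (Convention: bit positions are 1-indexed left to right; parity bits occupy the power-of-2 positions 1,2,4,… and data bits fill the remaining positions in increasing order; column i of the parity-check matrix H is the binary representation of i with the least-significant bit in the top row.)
Syndrome s = H · r^T (mod 2), r = 011000101010100:
  s[0] = (101010101010101)·(011000101010100) mod 2 = 0+0+1+0+0+0+1+0+1+0+1+0+1+0+0 mod 2 = 1
  s[1] = (011001100110011)·(011000101010100) mod 2 = 0+1+1+0+0+0+1+0+0+0+1+0+0+0+0 mod 2 = 0
  s[2] = (000111100001111)·(011000101010100) mod 2 = 0+0+0+0+0+0+1+0+0+0+0+0+1+0+0 mod 2 = 0
  s[3] = (000000011111111)·(011000101010100) mod 2 = 0+0+0+0+0+0+0+0+1+0+1+0+1+0+0 mod 2 = 1
Syndrome = 1001
Non-zero syndrome: error at position 9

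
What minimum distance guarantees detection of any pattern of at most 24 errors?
Detecting e errors requires d_min ≥ e + 1 = 24 + 1 = 25.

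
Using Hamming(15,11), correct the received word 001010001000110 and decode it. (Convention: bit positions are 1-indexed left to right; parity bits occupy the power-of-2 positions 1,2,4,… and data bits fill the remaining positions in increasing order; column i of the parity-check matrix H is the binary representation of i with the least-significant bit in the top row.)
Syndrome s = H · r^T (mod 2), r = 001010001000110:
  s[0] = (101010101010101)·(001010001000110) mod 2 = 0+0+1+0+1+0+0+0+1+0+0+0+1+0+0 mod 2 = 0
  s[1] = (011001100110011)·(001010001000110) mod 2 = 0+0+1+0+0+0+0+0+0+0+0+0+0+1+0 mod 2 = 0
  s[2] = (000111100001111)·(001010001000110) mod 2 = 0+0+0+0+1+0+0+0+0+0+0+0+1+1+0 mod 2 = 1
  s[3] = (000000011111111)·(001010001000110) mod 2 = 0+0+0+0+0+0+0+0+1+0+0+0+1+1+0 mod 2 = 1
Syndrome = 0011
Column 12 of H equals this syndrome → error at bit 12 (1-indexed).
Flip bit 12: 001010001000110 → 001010001001110
Extract data bits at positions {3,5,6,7,9,10,11,12,13,14,15}: 11001001110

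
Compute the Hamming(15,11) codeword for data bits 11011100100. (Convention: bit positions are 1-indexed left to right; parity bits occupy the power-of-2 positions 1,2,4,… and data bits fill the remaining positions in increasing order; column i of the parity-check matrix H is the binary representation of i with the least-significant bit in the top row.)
Codeword c = d · G (mod 2), d = 11011100100:
  c[0] = d·G[:,0] = (11011100100)·(11011010101) mod 2 = 1+1+0+1+1+0+0+0+1+0+0 mod 2 = 1
  c[1] = d·G[:,1] = (11011100100)·(10110110011) mod 2 = 1+0+0+1+0+1+0+0+0+0+0 mod 2 = 1
  c[2] = d·G[:,2] = (11011100100)·(10000000000) mod 2 = 1+0+0+0+0+0+0+0+0+0+0 mod 2 = 1
  c[3] = d·G[:,3] = (11011100100)·(01110001111) mod 2 = 0+1+0+1+0+0+0+0+1+0+0 mod 2 = 1
  c[4] = d·G[:,4] = (11011100100)·(01000000000) mod 2 = 0+1+0+0+0+0+0+0+0+0+0 mod 2 = 1
  c[5] = d·G[:,5] = (11011100100)·(00100000000) mod 2 = 0+0+0+0+0+0+0+0+0+0+0 mod 2 = 0
  c[6] = d·G[:,6] = (11011100100)·(00010000000) mod 2 = 0+0+0+1+0+0+0+0+0+0+0 mod 2 = 1
  c[7] = d·G[:,7] = (11011100100)·(00001111111) mod 2 = 0+0+0+0+1+1+0+0+1+0+0 mod 2 = 1
  c[8] = d·G[:,8] = (11011100100)·(00001000000) mod 2 = 0+0+0+0+1+0+0+0+0+0+0 mod 2 = 1
  c[9] = d·G[:,9] = (11011100100)·(00000100000) mod 2 = 0+0+0+0+0+1+0+0+0+0+0 mod 2 = 1
  c[10] = d·G[:,10] = (11011100100)·(00000010000) mod 2 = 0+0+0+0+0+0+0+0+0+0+0 mod 2 = 0
  c[11] = d·G[:,11] = (11011100100)·(00000001000) mod 2 = 0+0+0+0+0+0+0+0+0+0+0 mod 2 = 0
  c[12] = d·G[:,12] = (11011100100)·(00000000100) mod 2 = 0+0+0+0+0+0+0+0+1+0+0 mod 2 = 1
  c[13] = d·G[:,13] = (11011100100)·(00000000010) mod 2 = 0+0+0+0+0+0+0+0+0+0+0 mod 2 = 0
  c[14] = d·G[:,14] = (11011100100)·(00000000001) mod 2 = 0+0+0+0+0+0+0+0+0+0+0 mod 2 = 0
Codeword = 111110111100100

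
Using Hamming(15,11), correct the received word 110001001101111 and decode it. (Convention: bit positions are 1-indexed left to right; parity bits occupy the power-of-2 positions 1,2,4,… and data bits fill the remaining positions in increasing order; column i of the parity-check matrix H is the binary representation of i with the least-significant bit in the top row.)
Syndrome s = H · r^T (mod 2), r = 110001001101111:
  s[0] = (101010101010101)·(110001001101111) mod 2 = 1+0+0+0+0+0+0+0+1+0+0+0+1+0+1 mod 2 = 0
  s[1] = (011001100110011)·(110001001101111) mod 2 = 0+1+0+0+0+1+0+0+0+1+0+0+0+1+1 mod 2 = 1
  s[2] = (000111100001111)·(110001001101111) mod 2 = 0+0+0+0+0+1+0+0+0+0+0+1+1+1+1 mod 2 = 1
  s[3] = (000000011111111)·(110001001101111) mod 2 = 0+0+0+0+0+0+0+0+1+1+0+1+1+1+1 mod 2 = 0
Syndrome = 0110
Column 6 of H equals this syndrome → error at bit 6 (1-indexed).
Flip bit 6: 110001001101111 → 110000001101111
Extract data bits at positions {3,5,6,7,9,10,11,12,13,14,15}: 00001101111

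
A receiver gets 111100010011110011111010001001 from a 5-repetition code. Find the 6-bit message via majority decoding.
Split into 5-bit blocks and majority-vote each:
  block 1 = 11110: 4 ones, 1 zeros → 1
  block 2 = 00100: 1 ones, 4 zeros → 0
  block 3 = 11110: 4 ones, 1 zeros → 1
  block 4 = 01111: 4 ones, 1 zeros → 1
  block 5 = 10100: 2 ones, 3 zeros → 0
  block 6 = 01001: 2 ones, 3 zeros → 0
Decoded = 101100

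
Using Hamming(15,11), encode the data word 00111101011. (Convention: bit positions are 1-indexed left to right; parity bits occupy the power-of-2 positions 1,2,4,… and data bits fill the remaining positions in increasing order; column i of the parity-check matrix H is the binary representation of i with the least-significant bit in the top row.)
Codeword c = d · G (mod 2), d = 00111101011:
  c[0] = d·G[:,0] = (00111101011)·(11011010101) mod 2 = 0+0+0+1+1+0+0+0+0+0+1 mod 2 = 1
  c[1] = d·G[:,1] = (00111101011)·(10110110011) mod 2 = 0+0+1+1+0+1+0+0+0+1+1 mod 2 = 1
  c[2] = d·G[:,2] = (00111101011)·(10000000000) mod 2 = 0+0+0+0+0+0+0+0+0+0+0 mod 2 = 0
  c[3] = d·G[:,3] = (00111101011)·(01110001111) mod 2 = 0+0+1+1+0+0+0+1+0+1+1 mod 2 = 1
  c[4] = d·G[:,4] = (00111101011)·(01000000000) mod 2 = 0+0+0+0+0+0+0+0+0+0+0 mod 2 = 0
  c[5] = d·G[:,5] = (00111101011)·(00100000000) mod 2 = 0+0+1+0+0+0+0+0+0+0+0 mod 2 = 1
  c[6] = d·G[:,6] = (00111101011)·(00010000000) mod 2 = 0+0+0+1+0+0+0+0+0+0+0 mod 2 = 1
  c[7] = d·G[:,7] = (00111101011)·(00001111111) mod 2 = 0+0+0+0+1+1+0+1+0+1+1 mod 2 = 1
  c[8] = d·G[:,8] = (00111101011)·(00001000000) mod 2 = 0+0+0+0+1+0+0+0+0+0+0 mod 2 = 1
  c[9] = d·G[:,9] = (00111101011)·(00000100000) mod 2 = 0+0+0+0+0+1+0+0+0+0+0 mod 2 = 1
  c[10] = d·G[:,10] = (00111101011)·(00000010000) mod 2 = 0+0+0+0+0+0+0+0+0+0+0 mod 2 = 0
  c[11] = d·G[:,11] = (00111101011)·(00000001000) mod 2 = 0+0+0+0+0+0+0+1+0+0+0 mod 2 = 1
  c[12] = d·G[:,12] = (00111101011)·(00000000100) mod 2 = 0+0+0+0+0+0+0+0+0+0+0 mod 2 = 0
  c[13] = d·G[:,13] = (00111101011)·(00000000010) mod 2 = 0+0+0+0+0+0+0+0+0+1+0 mod 2 = 1
  c[14] = d·G[:,14] = (00111101011)·(00000000001) mod 2 = 0+0+0+0+0+0+0+0+0+0+1 mod 2 = 1
Codeword = 110101111101011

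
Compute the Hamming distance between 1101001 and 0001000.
XOR = 1100001, count of 1s = 3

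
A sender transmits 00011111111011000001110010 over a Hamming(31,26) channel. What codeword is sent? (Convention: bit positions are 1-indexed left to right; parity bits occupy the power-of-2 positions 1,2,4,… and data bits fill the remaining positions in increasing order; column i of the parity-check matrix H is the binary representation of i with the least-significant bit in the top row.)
Codeword c = d · G (mod 2), d = 00011111111011000001110010:
  c[0] = d·G[:,0] = (00011111111011000001110010)·(11011010101101010101010101) mod 2 = 0+0+0+1+1+0+1+0+1+0+1+0+0+1+0+0+0+0+0+1+0+1+0+0+0+0 mod 2 = 0
  c[1] = d·G[:,1] = (00011111111011000001110010)·(10110110011011001100110011) mod 2 = 0+0+0+1+0+1+1+0+0+1+1+0+1+1+0+0+0+0+0+0+1+1+0+0+1+0 mod 2 = 0
  c[2] = d·G[:,2] = (00011111111011000001110010)·(10000000000000000000000000) mod 2 = 0+0+0+0+0+0+0+0+0+0+0+0+0+0+0+0+0+0+0+0+0+0+0+0+0+0 mod 2 = 0
  c[3] = d·G[:,3] = (00011111111011000001110010)·(01110001111000111100001111) mod 2 = 0+0+0+1+0+0+0+1+1+1+1+0+0+0+0+0+0+0+0+0+0+0+0+0+1+0 mod 2 = 0
  c[4] = d·G[:,4] = (00011111111011000001110010)·(01000000000000000000000000) mod 2 = 0+0+0+0+0+0+0+0+0+0+0+0+0+0+0+0+0+0+0+0+0+0+0+0+0+0 mod 2 = 0
  c[5] = d·G[:,5] = (00011111111011000001110010)·(00100000000000000000000000) mod 2 = 0+0+0+0+0+0+0+0+0+0+0+0+0+0+0+0+0+0+0+0+0+0+0+0+0+0 mod 2 = 0
  c[6] = d·G[:,6] = (00011111111011000001110010)·(00010000000000000000000000) mod 2 = 0+0+0+1+0+0+0+0+0+0+0+0+0+0+0+0+0+0+0+0+0+0+0+0+0+0 mod 2 = 1
  c[7] = d·G[:,7] = (00011111111011000001110010)·(00001111111000000011111111) mod 2 = 0+0+0+0+1+1+1+1+1+1+1+0+0+0+0+0+0+0+0+1+1+1+0+0+1+0 mod 2 = 1
  c[8] = d·G[:,8] = (00011111111011000001110010)·(00001000000000000000000000) mod 2 = 0+0+0+0+1+0+0+0+0+0+0+0+0+0+0+0+0+0+0+0+0+0+0+0+0+0 mod 2 = 1
  c[9] = d·G[:,9] = (00011111111011000001110010)·(00000100000000000000000000) mod 2 = 0+0+0+0+0+1+0+0+0+0+0+0+0+0+0+0+0+0+0+0+0+0+0+0+0+0 mod 2 = 1
  c[10] = d·G[:,10] = (00011111111011000001110010)·(00000010000000000000000000) mod 2 = 0+0+0+0+0+0+1+0+0+0+0+0+0+0+0+0+0+0+0+0+0+0+0+0+0+0 mod 2 = 1
  c[11] = d·G[:,11] = (00011111111011000001110010)·(00000001000000000000000000) mod 2 = 0+0+0+0+0+0+0+1+0+0+0+0+0+0+0+0+0+0+0+0+0+0+0+0+0+0 mod 2 = 1
  c[12] = d·G[:,12] = (00011111111011000001110010)·(00000000100000000000000000) mod 2 = 0+0+0+0+0+0+0+0+1+0+0+0+0+0+0+0+0+0+0+0+0+0+0+0+0+0 mod 2 = 1
  c[13] = d·G[:,13] = (00011111111011000001110010)·(00000000010000000000000000) mod 2 = 0+0+0+0+0+0+0+0+0+1+0+0+0+0+0+0+0+0+0+0+0+0+0+0+0+0 mod 2 = 1
  c[14] = d·G[:,14] = (00011111111011000001110010)·(00000000001000000000000000) mod 2 = 0+0+0+0+0+0+0+0+0+0+1+0+0+0+0+0+0+0+0+0+0+0+0+0+0+0 mod 2 = 1
  c[15] = d·G[:,15] = (00011111111011000001110010)·(00000000000111111111111111) mod 2 = 0+0+0+0+0+0+0+0+0+0+0+0+1+1+0+0+0+0+0+1+1+1+0+0+1+0 mod 2 = 0
  c[16] = d·G[:,16] = (00011111111011000001110010)·(00000000000100000000000000) mod 2 = 0+0+0+0+0+0+0+0+0+0+0+0+0+0+0+0+0+0+0+0+0+0+0+0+0+0 mod 2 = 0
  c[17] = d·G[:,17] = (00011111111011000001110010)·(00000000000010000000000000) mod 2 = 0+0+0+0+0+0+0+0+0+0+0+0+1+0+0+0+0+0+0+0+0+0+0+0+0+0 mod 2 = 1
  c[18] = d·G[:,18] = (00011111111011000001110010)·(00000000000001000000000000) mod 2 = 0+0+0+0+0+0+0+0+0+0+0+0+0+1+0+0+0+0+0+0+0+0+0+0+0+0 mod 2 = 1
  c[19] = d·G[:,19] = (00011111111011000001110010)·(00000000000000100000000000) mod 2 = 0+0+0+0+0+0+0+0+0+0+0+0+0+0+0+0+0+0+0+0+0+0+0+0+0+0 mod 2 = 0
  c[20] = d·G[:,20] = (00011111111011000001110010)·(00000000000000010000000000) mod 2 = 0+0+0+0+0+0+0+0+0+0+0+0+0+0+0+0+0+0+0+0+0+0+0+0+0+0 mod 2 = 0
  c[21] = d·G[:,21] = (00011111111011000001110010)·(00000000000000001000000000) mod 2 = 0+0+0+0+0+0+0+0+0+0+0+0+0+0+0+0+0+0+0+0+0+0+0+0+0+0 mod 2 = 0
  c[22] = d·G[:,22] = (00011111111011000001110010)·(00000000000000000100000000) mod 2 = 0+0+0+0+0+0+0+0+0+0+0+0+0+0+0+0+0+0+0+0+0+0+0+0+0+0 mod 2 = 0
  c[23] = d·G[:,23] = (00011111111011000001110010)·(00000000000000000010000000) mod 2 = 0+0+0+0+0+0+0+0+0+0+0+0+0+0+0+0+0+0+0+0+0+0+0+0+0+0 mod 2 = 0
  c[24] = d·G[:,24] = (00011111111011000001110010)·(00000000000000000001000000) mod 2 = 0+0+0+0+0+0+0+0+0+0+0+0+0+0+0+0+0+0+0+1+0+0+0+0+0+0 mod 2 = 1
  c[25] = d·G[:,25] = (00011111111011000001110010)·(00000000000000000000100000) mod 2 = 0+0+0+0+0+0+0+0+0+0+0+0+0+0+0+0+0+0+0+0+1+0+0+0+0+0 mod 2 = 1
  c[26] = d·G[:,26] = (00011111111011000001110010)·(00000000000000000000010000) mod 2 = 0+0+0+0+0+0+0+0+0+0+0+0+0+0+0+0+0+0+0+0+0+1+0+0+0+0 mod 2 = 1
  c[27] = d·G[:,27] = (00011111111011000001110010)·(00000000000000000000001000) mod 2 = 0+0+0+0+0+0+0+0+0+0+0+0+0+0+0+0+0+0+0+0+0+0+0+0+0+0 mod 2 = 0
  c[28] = d·G[:,28] = (00011111111011000001110010)·(00000000000000000000000100) mod 2 = 0+0+0+0+0+0+0+0+0+0+0+0+0+0+0+0+0+0+0+0+0+0+0+0+0+0 mod 2 = 0
  c[29] = d·G[:,29] = (00011111111011000001110010)·(00000000000000000000000010) mod 2 = 0+0+0+0+0+0+0+0+0+0+0+0+0+0+0+0+0+0+0+0+0+0+0+0+1+0 mod 2 = 1
  c[30] = d·G[:,30] = (00011111111011000001110010)·(00000000000000000000000001) mod 2 = 0+0+0+0+0+0+0+0+0+0+0+0+0+0+0+0+0+0+0+0+0+0+0+0+0+0 mod 2 = 0
Codeword = 0000001111111110011000001110010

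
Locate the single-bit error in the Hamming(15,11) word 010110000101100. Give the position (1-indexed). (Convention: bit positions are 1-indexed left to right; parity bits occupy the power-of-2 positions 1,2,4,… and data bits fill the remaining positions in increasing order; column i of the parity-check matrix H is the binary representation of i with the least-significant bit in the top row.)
Syndrome s = H · r^T (mod 2), r = 010110000101100:
  s[0] = (101010101010101)·(010110000101100) mod 2 = 0+0+0+0+1+0+0+0+0+0+0+0+1+0+0 mod 2 = 0
  s[1] = (011001100110011)·(010110000101100) mod 2 = 0+1+0+0+0+0+0+0+0+1+0+0+0+0+0 mod 2 = 0
  s[2] = (000111100001111)·(010110000101100) mod 2 = 0+0+0+1+1+0+0+0+0+0+0+1+1+0+0 mod 2 = 0
  s[3] = (000000011111111)·(010110000101100) mod 2 = 0+0+0+0+0+0+0+0+0+1+0+1+1+0+0 mod 2 = 1
Syndrome = 0001
Column i of H is the binary representation of i, so the syndrome is the binary index of the flipped bit.
Read s = 0001 with s[0] as LSB: 0·2^0 + 0·2^1 + 0·2^2 + 1·2^3 = 8.
Error is at bit position 8.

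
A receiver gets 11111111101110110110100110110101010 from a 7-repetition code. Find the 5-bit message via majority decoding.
Split into 7-bit blocks and majority-vote each:
  block 1 = 1111111: 7 ones, 0 zeros → 1
  block 2 = 1101110: 5 ones, 2 zeros → 1
  block 3 = 1101101: 5 ones, 2 zeros → 1
  block 4 = 0011011: 4 ones, 3 zeros → 1
  block 5 = 0101010: 3 ones, 4 zeros → 0
Decoded = 11110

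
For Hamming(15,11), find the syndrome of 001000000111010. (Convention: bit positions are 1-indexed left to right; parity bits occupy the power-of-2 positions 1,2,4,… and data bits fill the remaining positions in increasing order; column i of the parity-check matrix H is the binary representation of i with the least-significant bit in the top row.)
Syndrome s = H · r^T (mod 2), r = 001000000111010:
  s[0] = (101010101010101)·(001000000111010) mod 2 = 0+0+1+0+0+0+0+0+0+0+1+0+0+0+0 mod 2 = 0
  s[1] = (011001100110011)·(001000000111010) mod 2 = 0+0+1+0+0+0+0+0+0+1+1+0+0+1+0 mod 2 = 0
  s[2] = (000111100001111)·(001000000111010) mod 2 = 0+0+0+0+0+0+0+0+0+0+0+1+0+1+0 mod 2 = 0
  s[3] = (000000011111111)·(001000000111010) mod 2 = 0+0+0+0+0+0+0+0+0+1+1+1+0+1+0 mod 2 = 0
Syndrome = 0000
s = 0: no error detected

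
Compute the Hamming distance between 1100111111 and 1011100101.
XOR = 0111011010, count of 1s = 6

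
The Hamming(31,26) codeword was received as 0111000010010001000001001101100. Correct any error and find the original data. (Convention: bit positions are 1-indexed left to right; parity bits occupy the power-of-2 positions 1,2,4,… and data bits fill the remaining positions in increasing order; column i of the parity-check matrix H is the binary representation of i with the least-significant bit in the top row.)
Syndrome s = H · r^T (mod 2), r = 0111000010010001000001001101100:
  s[0] = (1010101010101010101010101010101)·(0111000010010001000001001101100) mod 2 = 0+0+1+0+0+0+0+0+1+0+0+0+0+0+0+0+0+0+0+0+0+0+0+0+1+0+0+0+1+0+0 mod 2 = 0
  s[1] = (0110011001100110011001100110011)·(0111000010010001000001001101100) mod 2 = 0+1+1+0+0+0+0+0+0+0+0+0+0+0+0+0+0+0+0+0+0+1+0+0+0+1+0+0+0+0+0 mod 2 = 0
  s[2] = (0001111000011110000111100001111)·(0111000010010001000001001101100) mod 2 = 0+0+0+1+0+0+0+0+0+0+0+1+0+0+0+0+0+0+0+0+0+1+0+0+0+0+0+1+1+0+0 mod 2 = 1
  s[3] = (0000000111111110000000011111111)·(0111000010010001000001001101100) mod 2 = 0+0+0+0+0+0+0+0+1+0+0+1+0+0+0+0+0+0+0+0+0+0+0+0+1+1+0+1+1+0+0 mod 2 = 0
  s[4] = (0000000000000001111111111111111)·(0111000010010001000001001101100) mod 2 = 0+0+0+0+0+0+0+0+0+0+0+0+0+0+0+1+0+0+0+0+0+1+0+0+1+1+0+1+1+0+0 mod 2 = 0
Syndrome = 00100
Column 4 of H equals this syndrome → error at bit 4 (1-indexed).
Flip bit 4: 0111000010010001000001001101100 → 0110000010010001000001001101100
Extract data bits at positions {3,5,6,7,9,10,11,12,13,14,15,17,18,19,20,21,22,23,24,25,26,27,28,29,30,31}: 10001001000000001001101100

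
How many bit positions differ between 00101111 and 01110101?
XOR = 01011010, count of 1s = 4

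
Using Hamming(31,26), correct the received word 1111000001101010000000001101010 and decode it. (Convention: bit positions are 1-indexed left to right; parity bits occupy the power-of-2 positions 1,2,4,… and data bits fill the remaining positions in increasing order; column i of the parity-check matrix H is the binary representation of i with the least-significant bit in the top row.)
Syndrome s = H · r^T (mod 2), r = 1111000001101010000000001101010:
  s[0] = (1010101010101010101010101010101)·(1111000001101010000000001101010) mod 2 = 1+0+1+0+0+0+0+0+0+0+1+0+1+0+1+0+0+0+0+0+0+0+0+0+1+0+0+0+0+0+0 mod 2 = 0
  s[1] = (0110011001100110011001100110011)·(1111000001101010000000001101010) mod 2 = 0+1+1+0+0+0+0+0+0+1+1+0+0+0+1+0+0+0+0+0+0+0+0+0+0+1+0+0+0+1+0 mod 2 = 1
  s[2] = (0001111000011110000111100001111)·(1111000001101010000000001101010) mod 2 = 0+0+0+1+0+0+0+0+0+0+0+0+1+0+1+0+0+0+0+0+0+0+0+0+0+0+0+1+0+1+0 mod 2 = 1
  s[3] = (0000000111111110000000011111111)·(1111000001101010000000001101010) mod 2 = 0+0+0+0+0+0+0+0+0+1+1+0+1+0+1+0+0+0+0+0+0+0+0+0+1+1+0+1+0+1+0 mod 2 = 0
  s[4] = (0000000000000001111111111111111)·(1111000001101010000000001101010) mod 2 = 0+0+0+0+0+0+0+0+0+0+0+0+0+0+0+0+0+0+0+0+0+0+0+0+1+1+0+1+0+1+0 mod 2 = 0
Syndrome = 01100
Column 6 of H equals this syndrome → error at bit 6 (1-indexed).
Flip bit 6: 1111000001101010000000001101010 → 1111010001101010000000001101010
Extract data bits at positions {3,5,6,7,9,10,11,12,13,14,15,17,18,19,20,21,22,23,24,25,26,27,28,29,30,31}: 10100110101000000001101010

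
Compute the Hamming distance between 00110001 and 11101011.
XOR = 11011010, count of 1s = 5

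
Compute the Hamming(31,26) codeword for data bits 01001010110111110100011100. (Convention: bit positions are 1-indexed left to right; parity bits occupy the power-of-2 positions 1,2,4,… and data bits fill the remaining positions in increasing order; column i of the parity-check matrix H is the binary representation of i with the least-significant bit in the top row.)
Codeword c = d · G (mod 2), d = 01001010110111110100011100:
  c[0] = d·G[:,0] = (01001010110111110100011100)·(11011010101101010101010101) mod 2 = 0+1+0+0+1+0+1+0+1+0+0+1+0+1+0+1+0+1+0+0+0+1+0+1+0+0 mod 2 = 0
  c[1] = d·G[:,1] = (01001010110111110100011100)·(10110110011011001100110011) mod 2 = 0+0+0+0+0+0+1+0+0+1+0+0+1+1+0+0+0+1+0+0+0+1+0+0+0+0 mod 2 = 0
  c[2] = d·G[:,2] = (01001010110111110100011100)·(10000000000000000000000000) mod 2 = 0+0+0+0+0+0+0+0+0+0+0+0+0+0+0+0+0+0+0+0+0+0+0+0+0+0 mod 2 = 0
  c[3] = d·G[:,3] = (01001010110111110100011100)·(01110001111000111100001111) mod 2 = 0+1+0+0+0+0+0+0+1+1+0+0+0+0+1+1+0+1+0+0+0+0+1+1+0+0 mod 2 = 0
  c[4] = d·G[:,4] = (01001010110111110100011100)·(01000000000000000000000000) mod 2 = 0+1+0+0+0+0+0+0+0+0+0+0+0+0+0+0+0+0+0+0+0+0+0+0+0+0 mod 2 = 1
  c[5] = d·G[:,5] = (01001010110111110100011100)·(00100000000000000000000000) mod 2 = 0+0+0+0+0+0+0+0+0+0+0+0+0+0+0+0+0+0+0+0+0+0+0+0+0+0 mod 2 = 0
  c[6] = d·G[:,6] = (01001010110111110100011100)·(00010000000000000000000000) mod 2 = 0+0+0+0+0+0+0+0+0+0+0+0+0+0+0+0+0+0+0+0+0+0+0+0+0+0 mod 2 = 0
  c[7] = d·G[:,7] = (01001010110111110100011100)·(00001111111000000011111111) mod 2 = 0+0+0+0+1+0+1+0+1+1+0+0+0+0+0+0+0+0+0+0+0+1+1+1+0+0 mod 2 = 1
  c[8] = d·G[:,8] = (01001010110111110100011100)·(00001000000000000000000000) mod 2 = 0+0+0+0+1+0+0+0+0+0+0+0+0+0+0+0+0+0+0+0+0+0+0+0+0+0 mod 2 = 1
  c[9] = d·G[:,9] = (01001010110111110100011100)·(00000100000000000000000000) mod 2 = 0+0+0+0+0+0+0+0+0+0+0+0+0+0+0+0+0+0+0+0+0+0+0+0+0+0 mod 2 = 0
  c[10] = d·G[:,10] = (01001010110111110100011100)·(00000010000000000000000000) mod 2 = 0+0+0+0+0+0+1+0+0+0+0+0+0+0+0+0+0+0+0+0+0+0+0+0+0+0 mod 2 = 1
  c[11] = d·G[:,11] = (01001010110111110100011100)·(00000001000000000000000000) mod 2 = 0+0+0+0+0+0+0+0+0+0+0+0+0+0+0+0+0+0+0+0+0+0+0+0+0+0 mod 2 = 0
  c[12] = d·G[:,12] = (01001010110111110100011100)·(00000000100000000000000000) mod 2 = 0+0+0+0+0+0+0+0+1+0+0+0+0+0+0+0+0+0+0+0+0+0+0+0+0+0 mod 2 = 1
  c[13] = d·G[:,13] = (01001010110111110100011100)·(00000000010000000000000000) mod 2 = 0+0+0+0+0+0+0+0+0+1+0+0+0+0+0+0+0+0+0+0+0+0+0+0+0+0 mod 2 = 1
  c[14] = d·G[:,14] = (01001010110111110100011100)·(00000000001000000000000000) mod 2 = 0+0+0+0+0+0+0+0+0+0+0+0+0+0+0+0+0+0+0+0+0+0+0+0+0+0 mod 2 = 0
  c[15] = d·G[:,15] = (01001010110111110100011100)·(00000000000111111111111111) mod 2 = 0+0+0+0+0+0+0+0+0+0+0+1+1+1+1+1+0+1+0+0+0+1+1+1+0+0 mod 2 = 1
  c[16] = d·G[:,16] = (01001010110111110100011100)·(00000000000100000000000000) mod 2 = 0+0+0+0+0+0+0+0+0+0+0+1+0+0+0+0+0+0+0+0+0+0+0+0+0+0 mod 2 = 1
  c[17] = d·G[:,17] = (01001010110111110100011100)·(00000000000010000000000000) mod 2 = 0+0+0+0+0+0+0+0+0+0+0+0+1+0+0+0+0+0+0+0+0+0+0+0+0+0 mod 2 = 1
  c[18] = d·G[:,18] = (01001010110111110100011100)·(00000000000001000000000000) mod 2 = 0+0+0+0+0+0+0+0+0+0+0+0+0+1+0+0+0+0+0+0+0+0+0+0+0+0 mod 2 = 1
  c[19] = d·G[:,19] = (01001010110111110100011100)·(00000000000000100000000000) mod 2 = 0+0+0+0+0+0+0+0+0+0+0+0+0+0+1+0+0+0+0+0+0+0+0+0+0+0 mod 2 = 1
  c[20] = d·G[:,20] = (01001010110111110100011100)·(00000000000000010000000000) mod 2 = 0+0+0+0+0+0+0+0+0+0+0+0+0+0+0+1+0+0+0+0+0+0+0+0+0+0 mod 2 = 1
  c[21] = d·G[:,21] = (01001010110111110100011100)·(00000000000000001000000000) mod 2 = 0+0+0+0+0+0+0+0+0+0+0+0+0+0+0+0+0+0+0+0+0+0+0+0+0+0 mod 2 = 0
  c[22] = d·G[:,22] = (01001010110111110100011100)·(00000000000000000100000000) mod 2 = 0+0+0+0+0+0+0+0+0+0+0+0+0+0+0+0+0+1+0+0+0+0+0+0+0+0 mod 2 = 1
  c[23] = d·G[:,23] = (01001010110111110100011100)·(00000000000000000010000000) mod 2 = 0+0+0+0+0+0+0+0+0+0+0+0+0+0+0+0+0+0+0+0+0+0+0+0+0+0 mod 2 = 0
  c[24] = d·G[:,24] = (01001010110111110100011100)·(00000000000000000001000000) mod 2 = 0+0+0+0+0+0+0+0+0+0+0+0+0+0+0+0+0+0+0+0+0+0+0+0+0+0 mod 2 = 0
  c[25] = d·G[:,25] = (01001010110111110100011100)·(00000000000000000000100000) mod 2 = 0+0+0+0+0+0+0+0+0+0+0+0+0+0+0+0+0+0+0+0+0+0+0+0+0+0 mod 2 = 0
  c[26] = d·G[:,26] = (01001010110111110100011100)·(00000000000000000000010000) mod 2 = 0+0+0+0+0+0+0+0+0+0+0+0+0+0+0+0+0+0+0+0+0+1+0+0+0+0 mod 2 = 1
  c[27] = d·G[:,27] = (01001010110111110100011100)·(00000000000000000000001000) mod 2 = 0+0+0+0+0+0+0+0+0+0+0+0+0+0+0+0+0+0+0+0+0+0+1+0+0+0 mod 2 = 1
  c[28] = d·G[:,28] = (01001010110111110100011100)·(00000000000000000000000100) mod 2 = 0+0+0+0+0+0+0+0+0+0+0+0+0+0+0+0+0+0+0+0+0+0+0+1+0+0 mod 2 = 1
  c[29] = d·G[:,29] = (01001010110111110100011100)·(00000000000000000000000010) mod 2 = 0+0+0+0+0+0+0+0+0+0+0+0+0+0+0+0+0+0+0+0+0+0+0+0+0+0 mod 2 = 0
  c[30] = d·G[:,30] = (01001010110111110100011100)·(00000000000000000000000001) mod 2 = 0+0+0+0+0+0+0+0+0+0+0+0+0+0+0+0+0+0+0+0+0+0+0+0+0+0 mod 2 = 0
Codeword = 0000100110101101111110100011100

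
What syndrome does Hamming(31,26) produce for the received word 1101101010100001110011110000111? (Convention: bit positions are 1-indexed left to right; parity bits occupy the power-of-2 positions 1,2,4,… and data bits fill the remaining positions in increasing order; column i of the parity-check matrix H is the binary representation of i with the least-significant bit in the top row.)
Syndrome s = H · r^T (mod 2), r = 1101101010100001110011110000111:
  s[0] = (1010101010101010101010101010101)·(1101101010100001110011110000111) mod 2 = 1+0+0+0+1+0+1+0+1+0+1+0+0+0+0+0+1+0+0+0+1+0+1+0+0+0+0+0+1+0+1 mod 2 = 0
  s[1] = (0110011001100110011001100110011)·(1101101010100001110011110000111) mod 2 = 0+1+0+0+0+0+1+0+0+0+1+0+0+0+0+0+0+1+0+0+0+1+1+0+0+0+0+0+0+1+1 mod 2 = 0
  s[2] = (0001111000011110000111100001111)·(1101101010100001110011110000111) mod 2 = 0+0+0+1+1+0+1+0+0+0+0+0+0+0+0+0+0+0+0+0+1+1+1+0+0+0+0+0+1+1+1 mod 2 = 1
  s[3] = (0000000111111110000000011111111)·(1101101010100001110011110000111) mod 2 = 0+0+0+0+0+0+0+0+1+0+1+0+0+0+0+0+0+0+0+0+0+0+0+1+0+0+0+0+1+1+1 mod 2 = 0
  s[4] = (0000000000000001111111111111111)·(1101101010100001110011110000111) mod 2 = 0+0+0+0+0+0+0+0+0+0+0+0+0+0+0+1+1+1+0+0+1+1+1+1+0+0+0+0+1+1+1 mod 2 = 0
Syndrome = 00100
Non-zero syndrome: error at position 4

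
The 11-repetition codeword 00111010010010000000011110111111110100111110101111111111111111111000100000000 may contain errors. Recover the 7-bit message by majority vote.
Split into 11-bit blocks and majority-vote each:
  block 1 = 00111010010: 5 ones, 6 zeros → 0
  block 2 = 01000000001: 2 ones, 9 zeros → 0
  block 3 = 11101111111: 10 ones, 1 zeros → 1
  block 4 = 10100111110: 7 ones, 4 zeros → 1
  block 5 = 10111111111: 10 ones, 1 zeros → 1
  block 6 = 11111111110: 10 ones, 1 zeros → 1
  block 7 = 00100000000: 1 ones, 10 zeros → 0
Decoded = 0011110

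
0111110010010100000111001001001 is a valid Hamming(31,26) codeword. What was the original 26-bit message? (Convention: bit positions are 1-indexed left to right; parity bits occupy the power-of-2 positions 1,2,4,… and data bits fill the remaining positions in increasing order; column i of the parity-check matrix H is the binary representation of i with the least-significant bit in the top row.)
Parity bits occupy power-of-2 positions; data bits are at positions {3,5,6,7,9,10,11,12,13,14,15,17,18,19,20,21,22,23,24,25,26,27,28,29,30,31} (1-indexed).
Extract: c[3]=1 c[5]=1 c[6]=1 c[7]=0 c[9]=1 c[10]=0 c[11]=0 c[12]=1 c[13]=0 c[14]=1 c[15]=0 c[17]=0 c[18]=0 c[19]=0 c[20]=1 c[21]=1 c[22]=1 c[23]=0 c[24]=0 c[25]=1 c[26]=0 c[27]=0 c[28]=1 c[29]=0 c[30]=0 c[31]=1
Data = 11101001010000111001001001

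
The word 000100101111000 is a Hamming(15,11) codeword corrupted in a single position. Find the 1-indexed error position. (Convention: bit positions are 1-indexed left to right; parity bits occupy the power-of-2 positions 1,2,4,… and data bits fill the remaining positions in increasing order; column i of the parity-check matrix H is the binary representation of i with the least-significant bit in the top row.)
Syndrome s = H · r^T (mod 2), r = 000100101111000:
  s[0] = (101010101010101)·(000100101111000) mod 2 = 0+0+0+0+0+0+1+0+1+0+1+0+0+0+0 mod 2 = 1
  s[1] = (011001100110011)·(000100101111000) mod 2 = 0+0+0+0+0+0+1+0+0+1+1+0+0+0+0 mod 2 = 1
  s[2] = (000111100001111)·(000100101111000) mod 2 = 0+0+0+1+0+0+1+0+0+0+0+1+0+0+0 mod 2 = 1
  s[3] = (000000011111111)·(000100101111000) mod 2 = 0+0+0+0+0+0+0+0+1+1+1+1+0+0+0 mod 2 = 0
Syndrome = 1110
Column i of H is the binary representation of i, so the syndrome is the binary index of the flipped bit.
Read s = 1110 with s[0] as LSB: 1·2^0 + 1·2^1 + 1·2^2 + 0·2^3 = 7.
Error is at bit position 7.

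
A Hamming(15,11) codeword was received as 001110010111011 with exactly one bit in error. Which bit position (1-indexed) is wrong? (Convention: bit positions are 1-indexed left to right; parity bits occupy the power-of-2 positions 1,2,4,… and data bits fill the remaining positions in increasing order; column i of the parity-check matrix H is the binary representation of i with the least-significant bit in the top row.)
Syndrome s = H · r^T (mod 2), r = 001110010111011:
  s[0] = (101010101010101)·(001110010111011) mod 2 = 0+0+1+0+1+0+0+0+0+0+1+0+0+0+1 mod 2 = 0
  s[1] = (011001100110011)·(001110010111011) mod 2 = 0+0+1+0+0+0+0+0+0+1+1+0+0+1+1 mod 2 = 1
  s[2] = (000111100001111)·(001110010111011) mod 2 = 0+0+0+1+1+0+0+0+0+0+0+1+0+1+1 mod 2 = 1
  s[3] = (000000011111111)·(001110010111011) mod 2 = 0+0+0+0+0+0+0+1+0+1+1+1+0+1+1 mod 2 = 0
Syndrome = 0110
Column i of H is the binary representation of i, so the syndrome is the binary index of the flipped bit.
Read s = 0110 with s[0] as LSB: 0·2^0 + 1·2^1 + 1·2^2 + 0·2^3 = 6.
Error is at bit position 6.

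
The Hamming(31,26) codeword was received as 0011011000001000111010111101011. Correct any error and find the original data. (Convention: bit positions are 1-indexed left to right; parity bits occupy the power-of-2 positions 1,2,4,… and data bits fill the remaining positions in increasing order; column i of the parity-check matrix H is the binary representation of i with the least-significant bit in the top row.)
Syndrome s = H · r^T (mod 2), r = 0011011000001000111010111101011:
  s[0] = (1010101010101010101010101010101)·(0011011000001000111010111101011) mod 2 = 0+0+1+0+0+0+1+0+0+0+0+0+1+0+0+0+1+0+1+0+1+0+1+0+1+0+0+0+0+0+1 mod 2 = 1
  s[1] = (0110011001100110011001100110011)·(0011011000001000111010111101011) mod 2 = 0+0+1+0+0+1+1+0+0+0+0+0+0+0+0+0+0+1+1+0+0+0+1+0+0+1+0+0+0+1+1 mod 2 = 1
  s[2] = (0001111000011110000111100001111)·(0011011000001000111010111101011) mod 2 = 0+0+0+1+0+1+1+0+0+0+0+0+1+0+0+0+0+0+0+0+1+0+1+0+0+0+0+1+0+1+1 mod 2 = 1
  s[3] = (0000000111111110000000011111111)·(0011011000001000111010111101011) mod 2 = 0+0+0+0+0+0+0+0+0+0+0+0+1+0+0+0+0+0+0+0+0+0+0+1+1+1+0+1+0+1+1 mod 2 = 1
  s[4] = (0000000000000001111111111111111)·(0011011000001000111010111101011) mod 2 = 0+0+0+0+0+0+0+0+0+0+0+0+0+0+0+0+1+1+1+0+1+0+1+1+1+1+0+1+0+1+1 mod 2 = 1
Syndrome = 11111
Column 31 of H equals this syndrome → error at bit 31 (1-indexed).
Flip bit 31: 0011011000001000111010111101011 → 0011011000001000111010111101010
Extract data bits at positions {3,5,6,7,9,10,11,12,13,14,15,17,18,19,20,21,22,23,24,25,26,27,28,29,30,31}: 10110000100111010111101010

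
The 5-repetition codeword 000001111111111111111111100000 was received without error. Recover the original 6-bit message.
Split into 5-bit blocks: 00000 11111 11111 11111 11111 00000
Data = 011110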